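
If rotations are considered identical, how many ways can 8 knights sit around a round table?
Circular: fix one position, arrange the rest. (8-1)! = 5040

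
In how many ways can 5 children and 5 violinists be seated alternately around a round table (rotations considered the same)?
Fix one of the children: (5-1)! ways for the remaining children, × 5! ways for the violinists = 24 × 120 = 2880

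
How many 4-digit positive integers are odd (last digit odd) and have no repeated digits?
Last∈{1,3,5,7,9}. Last=0: 0. Last nonzero: 5×8×P(8,2) = 2240. Total = 2240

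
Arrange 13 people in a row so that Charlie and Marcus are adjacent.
Treat as block: (13-1)! × 2! = 479001600 × 2 = 958003200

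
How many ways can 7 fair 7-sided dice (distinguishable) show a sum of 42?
Coefficient of x^42 in (x + x² + ... + x^7)^7. By inclusion-exclusion on dice exceeding 7: Σ_j (-1)^j C(7,j)·C(42-1-7j, 6) = C(7,0)·C(41,6) - C(7,1)·C(34,6) + C(7,2)·C(27,6) - C(7,3)·C(20,6) + C(7,4)·C(13,6) - C(7,5)·C(6,6) = 1·4496388 - 7·1344904 + 21·296010 - 35·38760 + 35·1716 - 21·1 = 1709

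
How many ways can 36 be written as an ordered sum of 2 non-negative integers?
C(36+2-1, 2-1) = C(37, 1) = 37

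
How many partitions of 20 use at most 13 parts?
By conjugation, equals partitions of 20 into parts ≤ 13. Let r_j(i) = number of partitions of i into parts ≤ j, for i = 0..20. r_1(i) = 1 for all i; r_j(i) = r_{j-1}(i) + r_j(i-j). Rows j = 2..13: ≤2: 1 1 2 2 3 3 4 4 5 5 6 6 7 7 8 8 9 9 10 10 11; ≤3: 1 1 2 3 4 5 7 8 10 12 14 16 19 21 24 27 30 33 37 40 44; ≤4: 1 1 2 3 5 6 9 11 15 18 23 27 34 39 47 54 64 72 84 94 108; ≤5: 1 1 2 3 5 7 10 13 18 23 30 37 47 57 70 84 101 119 141 164 192; ≤6: 1 1 2 3 5 7 11 14 20 26 35 44 58 71 90 110 136 163 199 235 282; ≤7: 1 1 2 3 5 7 11 15 21 28 38 49 65 82 105 131 164 201 248 300 364; ≤8: 1 1 2 3 5 7 11 15 22 29 40 52 70 89 116 146 186 230 288 352 434; ≤9: 1 1 2 3 5 7 11 15 22 30 41 54 73 94 123 157 201 252 318 393 488; ≤10: 1 1 2 3 5 7 11 15 22 30 42 55 75 97 128 164 212 267 340 423 530; ≤11: 1 1 2 3 5 7 11 15 22 30 42 56 76 99 131 169 219 278 355 445 560; ≤12: 1 1 2 3 5 7 11 15 22 30 42 56 77 100 133 172 224 285 366 460 582; ≤13: 1 1 2 3 5 7 11 15 22 30 42 56 77 101 134 174 227 290 373 471 597. r_13(20) = 597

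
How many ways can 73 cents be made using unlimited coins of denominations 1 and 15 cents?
Coefficient of x^73 in 1/(1-x^1) · 1/(1-x^15). Use j coins of 15 for j = 0..⌊73/15⌋ = 4, the rest in 1s: 4 + 1 = 5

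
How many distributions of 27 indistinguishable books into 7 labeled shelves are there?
C(27+7-1, 7-1) = C(33, 6) = 1107568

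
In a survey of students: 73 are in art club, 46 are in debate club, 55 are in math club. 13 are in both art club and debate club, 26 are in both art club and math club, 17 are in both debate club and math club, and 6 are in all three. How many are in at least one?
|A∪B∪C| = 73+46+55-13-26-17+6 = 124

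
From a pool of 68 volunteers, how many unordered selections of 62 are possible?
C(68,62) = 68!/(62!×6!) = 109453344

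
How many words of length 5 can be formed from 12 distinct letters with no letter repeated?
P(12,5) = 12!/(12-5)! = 95040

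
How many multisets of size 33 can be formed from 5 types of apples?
C(33+5-1, 5-1) = C(37, 4) = 66045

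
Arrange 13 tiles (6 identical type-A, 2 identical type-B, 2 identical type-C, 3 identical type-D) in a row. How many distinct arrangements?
13! / (6! × 2! × 2! × 3!) = 360360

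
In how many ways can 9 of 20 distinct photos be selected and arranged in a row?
P(20,9) = 20!/(20-9)! = 60949324800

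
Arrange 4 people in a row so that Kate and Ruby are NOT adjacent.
Total - adjacent = 4! - (4-1)!×2 = 24 - 12 = 12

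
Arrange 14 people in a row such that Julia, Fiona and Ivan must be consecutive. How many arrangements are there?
Treat the 3 as one block: (14-3+1)! × 3! = 479001600 × 6 = 2874009600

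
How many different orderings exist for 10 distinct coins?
10! = 3628800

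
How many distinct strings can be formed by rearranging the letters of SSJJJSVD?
8! / (1! × 3! × 1! × 3!) = 1120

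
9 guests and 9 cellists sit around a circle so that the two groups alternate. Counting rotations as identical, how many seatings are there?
Fix one of the guests: (9-1)! ways for the remaining guests, × 9! ways for the cellists = 40320 × 362880 = 14631321600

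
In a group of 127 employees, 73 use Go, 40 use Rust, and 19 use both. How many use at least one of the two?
|A∪B| = |A| + |B| - |A∩B| = 73 + 40 - 19 = 94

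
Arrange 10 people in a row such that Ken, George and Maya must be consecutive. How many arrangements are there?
Treat the 3 as one block: (10-3+1)! × 3! = 40320 × 6 = 241920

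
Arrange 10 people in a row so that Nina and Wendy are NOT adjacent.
Total - adjacent = 10! - (10-1)!×2 = 3628800 - 725760 = 2903040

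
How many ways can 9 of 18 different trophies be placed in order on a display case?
P(18,9) = 18!/(18-9)! = 17643225600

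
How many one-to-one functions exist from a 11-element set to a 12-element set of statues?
P(12,11) = 12!/(12-11)! = 479001600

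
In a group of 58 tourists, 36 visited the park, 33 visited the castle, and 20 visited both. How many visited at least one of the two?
|A∪B| = |A| + |B| - |A∩B| = 36 + 33 - 20 = 49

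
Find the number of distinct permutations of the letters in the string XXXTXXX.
7! / (6! × 1!) = 7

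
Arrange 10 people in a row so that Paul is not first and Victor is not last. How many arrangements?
By inclusion-exclusion: 10! - 2×(10-1)! + (10-2)! = 3628800 - 725760 + 40320 = 2943360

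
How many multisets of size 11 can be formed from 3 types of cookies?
C(11+3-1, 3-1) = C(13, 2) = 78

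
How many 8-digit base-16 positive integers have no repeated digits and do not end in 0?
Last digit: 15 nonzero choices. First digit: 14 (nonzero, ≠last). Middle 6: P(14,6) = 2162160. Total = 454053600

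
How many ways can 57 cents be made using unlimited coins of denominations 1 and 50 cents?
Coefficient of x^57 in 1/(1-x^1) · 1/(1-x^50). Use j coins of 50 for j = 0..⌊57/50⌋ = 1, the rest in 1s: 1 + 1 = 2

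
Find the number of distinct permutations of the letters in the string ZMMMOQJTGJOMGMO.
15! / (5! × 3! × 1! × 1! × 2! × 2! × 1!) = 454053600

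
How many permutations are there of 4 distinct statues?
4! = 24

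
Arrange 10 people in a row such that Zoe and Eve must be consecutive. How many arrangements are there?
Treat the 2 as one block: (10-2+1)! × 2! = 362880 × 2 = 725760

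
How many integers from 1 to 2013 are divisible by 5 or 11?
⌊2013/5⌋ + ⌊2013/11⌋ - ⌊2013/55⌋ = 402 + 183 - 36 = 549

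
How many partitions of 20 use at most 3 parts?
By conjugation, equals partitions of 20 into parts ≤ 3. Let r_j(i) = number of partitions of i into parts ≤ j, for i = 0..20. r_1(i) = 1 for all i; r_j(i) = r_{j-1}(i) + r_j(i-j). Rows j = 2..3: ≤2: 1 1 2 2 3 3 4 4 5 5 6 6 7 7 8 8 9 9 10 10 11; ≤3: 1 1 2 3 4 5 7 8 10 12 14 16 19 21 24 27 30 33 37 40 44. r_3(20) = 44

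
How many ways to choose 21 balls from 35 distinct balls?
C(35,21) = 35!/(21!×14!) = 2319959400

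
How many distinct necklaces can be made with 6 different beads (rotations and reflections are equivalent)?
(6-1)!/2 = 120/2 = 60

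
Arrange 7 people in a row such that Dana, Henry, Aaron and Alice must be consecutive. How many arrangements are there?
Treat the 4 as one block: (7-4+1)! × 4! = 24 × 24 = 576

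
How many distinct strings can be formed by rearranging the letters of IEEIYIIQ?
8! / (1! × 4! × 1! × 2!) = 840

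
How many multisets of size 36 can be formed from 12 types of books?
C(36+12-1, 12-1) = C(47, 11) = 17417133617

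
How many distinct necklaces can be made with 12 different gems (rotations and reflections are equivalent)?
(12-1)!/2 = 39916800/2 = 19958400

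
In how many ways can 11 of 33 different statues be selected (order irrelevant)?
C(33,11) = 33!/(11!×22!) = 193536720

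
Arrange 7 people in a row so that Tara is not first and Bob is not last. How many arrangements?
By inclusion-exclusion: 7! - 2×(7-1)! + (7-2)! = 5040 - 1440 + 120 = 3720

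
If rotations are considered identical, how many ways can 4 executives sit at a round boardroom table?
Circular: fix one position, arrange the rest. (4-1)! = 6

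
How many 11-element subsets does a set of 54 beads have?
C(54,11) = 54!/(11!×43!) = 95722852680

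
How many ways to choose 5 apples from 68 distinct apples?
C(68,5) = 68!/(5!×63!) = 10424128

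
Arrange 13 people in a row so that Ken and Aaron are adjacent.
Treat as block: (13-1)! × 2! = 479001600 × 2 = 958003200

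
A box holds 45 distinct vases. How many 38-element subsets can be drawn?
C(45,38) = 45!/(38!×7!) = 45379620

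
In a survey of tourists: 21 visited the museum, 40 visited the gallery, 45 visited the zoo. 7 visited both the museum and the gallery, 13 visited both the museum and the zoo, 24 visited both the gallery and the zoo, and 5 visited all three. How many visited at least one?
|A∪B∪C| = 21+40+45-7-13-24+5 = 67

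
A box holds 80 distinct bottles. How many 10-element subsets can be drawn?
C(80,10) = 80!/(10!×70!) = 1646492110120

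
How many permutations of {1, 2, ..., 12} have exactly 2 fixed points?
Choose the 2 fixed points C(12,2) = 66, derange the rest: !10 = Σ_{j=0}^{10} (-1)^j·10!/j! = 3628800 - 3628800 + 1814400 - 604800 + 151200 - 30240 + 5040 - 720 + 90 - 10 + 1 = 1334961. Product = 66 × 1334961 = 88107426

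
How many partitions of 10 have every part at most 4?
Let r_j(i) = number of partitions of i into parts ≤ j, for i = 0..10. r_1(i) = 1 for all i; r_j(i) = r_{j-1}(i) + r_j(i-j). Rows j = 2..4: ≤2: 1 1 2 2 3 3 4 4 5 5 6; ≤3: 1 1 2 3 4 5 7 8 10 12 14; ≤4: 1 1 2 3 5 6 9 11 15 18 23. r_4(10) = 23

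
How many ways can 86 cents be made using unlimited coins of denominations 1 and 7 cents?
Coefficient of x^86 in 1/(1-x^1) · 1/(1-x^7). Use j coins of 7 for j = 0..⌊86/7⌋ = 12, the rest in 1s: 12 + 1 = 13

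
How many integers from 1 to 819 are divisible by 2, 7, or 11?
⌊819/2⌋+⌊819/7⌋+⌊819/11⌋ - ⌊819/14⌋-⌊819/22⌋-⌊819/77⌋ + ⌊819/154⌋ = 409+117+74 - 58-37-10 + 5 = 500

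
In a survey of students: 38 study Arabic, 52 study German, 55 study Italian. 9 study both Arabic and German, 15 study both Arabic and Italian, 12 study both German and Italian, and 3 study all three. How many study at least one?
|A∪B∪C| = 38+52+55-9-15-12+3 = 112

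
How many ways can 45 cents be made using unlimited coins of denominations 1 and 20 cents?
Coefficient of x^45 in 1/(1-x^1) · 1/(1-x^20). Use j coins of 20 for j = 0..⌊45/20⌋ = 2, the rest in 1s: 2 + 1 = 3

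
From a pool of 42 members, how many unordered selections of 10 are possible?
C(42,10) = 42!/(10!×32!) = 1471442973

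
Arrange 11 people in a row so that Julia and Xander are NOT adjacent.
Total - adjacent = 11! - (11-1)!×2 = 39916800 - 7257600 = 32659200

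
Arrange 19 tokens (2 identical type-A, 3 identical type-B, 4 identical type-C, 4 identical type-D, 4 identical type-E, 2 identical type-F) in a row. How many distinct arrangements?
19! / (2! × 3! × 4! × 4! × 4! × 2!) = 366648282000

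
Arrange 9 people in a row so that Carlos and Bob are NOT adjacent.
Total - adjacent = 9! - (9-1)!×2 = 362880 - 80640 = 282240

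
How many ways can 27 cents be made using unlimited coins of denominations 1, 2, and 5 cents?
Coefficient of x^27 in 1/(1-x^1) · 1/(1-x^2) · 1/(1-x^5). Case on j = number of 5-cent coins (j = 0..5); remainder r = 27 - 5j is made from {1,2} in ⌊r/2⌋+1 ways. r = 27, 22, 17, 12, 7, 2 → 14 + 12 + 9 + 7 + 4 + 2 = 48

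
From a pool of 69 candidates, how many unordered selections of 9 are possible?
C(69,9) = 69!/(9!×60!) = 56672074888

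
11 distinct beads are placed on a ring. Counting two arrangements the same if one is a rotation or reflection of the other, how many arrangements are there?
(11-1)!/2 = 3628800/2 = 1814400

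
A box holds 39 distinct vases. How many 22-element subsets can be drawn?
C(39,22) = 39!/(22!×17!) = 51021117810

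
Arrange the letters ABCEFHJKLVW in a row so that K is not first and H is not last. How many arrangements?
By inclusion-exclusion: 11! - 2×(11-1)! + (11-2)! = 39916800 - 7257600 + 362880 = 33022080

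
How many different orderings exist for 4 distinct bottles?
4! = 24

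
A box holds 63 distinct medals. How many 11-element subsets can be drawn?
C(63,11) = 63!/(11!×52!) = 615790256823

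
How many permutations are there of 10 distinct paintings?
10! = 3628800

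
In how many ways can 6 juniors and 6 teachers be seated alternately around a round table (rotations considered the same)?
Fix one of the juniors: (6-1)! ways for the remaining juniors, × 6! ways for the teachers = 120 × 720 = 86400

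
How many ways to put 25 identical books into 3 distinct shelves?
C(25+3-1, 3-1) = C(27, 2) = 351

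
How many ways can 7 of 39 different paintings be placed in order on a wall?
P(39,7) = 39!/(39-7)! = 77519922480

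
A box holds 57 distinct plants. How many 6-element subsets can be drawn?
C(57,6) = 57!/(6!×51!) = 36288252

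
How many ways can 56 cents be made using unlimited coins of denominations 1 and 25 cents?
Coefficient of x^56 in 1/(1-x^1) · 1/(1-x^25). Use j coins of 25 for j = 0..⌊56/25⌋ = 2, the rest in 1s: 2 + 1 = 3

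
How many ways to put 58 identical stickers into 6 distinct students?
C(58+6-1, 6-1) = C(63, 5) = 7028847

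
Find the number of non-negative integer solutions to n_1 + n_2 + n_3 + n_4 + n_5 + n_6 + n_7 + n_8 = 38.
C(38+8-1, 8-1) = C(45, 7) = 45379620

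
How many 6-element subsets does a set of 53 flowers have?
C(53,6) = 53!/(6!×47!) = 22957480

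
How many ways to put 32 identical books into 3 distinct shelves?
C(32+3-1, 3-1) = C(34, 2) = 561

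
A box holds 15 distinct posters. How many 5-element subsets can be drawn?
C(15,5) = 15!/(5!×10!) = 3003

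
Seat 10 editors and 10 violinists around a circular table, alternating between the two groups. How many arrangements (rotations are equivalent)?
Fix one of the editors: (10-1)! ways for the remaining editors, × 10! ways for the violinists = 362880 × 3628800 = 1316818944000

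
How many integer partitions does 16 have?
Pentagonal recurrence p(n) = p(n-1) + p(n-2) - p(n-5) - p(n-7) + p(n-12) + p(n-15) - ... gives p(0..15) = 1, 1, 2, 3, 5, 7, 11, 15, 22, 30, 42, 56, 77, 101, 135, 176. p(16) = p(15) + p(14) - p(11) - p(9) + p(4) + p(1) = 176 + 135 - 56 - 30 + 5 + 1 = 231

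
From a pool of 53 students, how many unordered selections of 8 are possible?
C(53,8) = 53!/(8!×45!) = 886322710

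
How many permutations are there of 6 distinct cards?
6! = 720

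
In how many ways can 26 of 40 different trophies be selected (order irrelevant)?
C(40,26) = 40!/(26!×14!) = 23206929840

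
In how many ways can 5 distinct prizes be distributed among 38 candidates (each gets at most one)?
P(38,5) = 38!/(38-5)! = 60233040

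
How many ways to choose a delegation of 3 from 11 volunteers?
C(11,3) = 11!/(3!×8!) = 165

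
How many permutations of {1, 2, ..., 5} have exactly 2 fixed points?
Choose the 2 fixed points C(5,2) = 10, derange the rest: !3 = Σ_{j=0}^{3} (-1)^j·3!/j! = 6 - 6 + 3 - 1 = 2. Product = 10 × 2 = 20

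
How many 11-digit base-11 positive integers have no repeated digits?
First digit: 10 choices (nonzero). Then descending: 10 × 10 × 9 × 8 × 7 × 6 × 5 × 4 × 3 × 2 × 1 = 36288000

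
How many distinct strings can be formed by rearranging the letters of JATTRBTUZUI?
11! / (3! × 2! × 1! × 1! × 1! × 1! × 1! × 1!) = 3326400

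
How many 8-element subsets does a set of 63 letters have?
C(63,8) = 63!/(8!×55!) = 3872894697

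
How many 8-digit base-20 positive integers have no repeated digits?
First digit: 19 choices (nonzero). Then descending: 19 × 19 × 18 × 17 × 16 × 15 × 14 × 13 = 4825154880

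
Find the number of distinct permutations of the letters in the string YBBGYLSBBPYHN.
13! / (1! × 4! × 1! × 1! × 1! × 1! × 1! × 3!) = 43243200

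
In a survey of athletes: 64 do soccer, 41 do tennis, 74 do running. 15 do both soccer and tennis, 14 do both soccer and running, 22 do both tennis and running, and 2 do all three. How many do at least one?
|A∪B∪C| = 64+41+74-15-14-22+2 = 130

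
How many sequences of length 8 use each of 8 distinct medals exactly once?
8! = 40320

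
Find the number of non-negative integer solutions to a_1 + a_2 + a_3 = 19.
C(19+3-1, 3-1) = C(21, 2) = 210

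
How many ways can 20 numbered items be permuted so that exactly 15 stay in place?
Choose the 15 fixed points C(20,15) = 15504, derange the rest: !5 = Σ_{j=0}^{5} (-1)^j·5!/j! = 120 - 120 + 60 - 20 + 5 - 1 = 44. Product = 15504 × 44 = 682176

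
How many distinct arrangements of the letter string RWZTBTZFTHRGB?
13! / (1! × 2! × 2! × 1! × 1! × 3! × 1! × 2!) = 129729600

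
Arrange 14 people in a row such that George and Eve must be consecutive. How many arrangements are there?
Treat the 2 as one block: (14-2+1)! × 2! = 6227020800 × 2 = 12454041600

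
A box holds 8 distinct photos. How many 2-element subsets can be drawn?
C(8,2) = 8!/(2!×6!) = 28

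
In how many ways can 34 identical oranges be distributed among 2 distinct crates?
C(34+2-1, 2-1) = C(35, 1) = 35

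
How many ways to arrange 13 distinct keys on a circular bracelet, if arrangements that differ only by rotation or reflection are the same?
(13-1)!/2 = 479001600/2 = 239500800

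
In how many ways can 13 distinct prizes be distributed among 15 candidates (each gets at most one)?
P(15,13) = 15!/(15-13)! = 653837184000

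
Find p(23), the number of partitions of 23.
Pentagonal recurrence p(n) = p(n-1) + p(n-2) - p(n-5) - p(n-7) + p(n-12) + p(n-15) - ... gives p(0..22) = 1, 1, 2, 3, 5, 7, 11, 15, 22, 30, 42, 56, 77, 101, 135, 176, 231, 297, 385, 490, 627, 792, 1002. p(23) = p(22) + p(21) - p(18) - p(16) + p(11) + p(8) - p(1) = 1002 + 792 - 385 - 231 + 56 + 22 - 1 = 1255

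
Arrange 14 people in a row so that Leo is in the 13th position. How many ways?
Fix one position: (14-1)! = 6227020800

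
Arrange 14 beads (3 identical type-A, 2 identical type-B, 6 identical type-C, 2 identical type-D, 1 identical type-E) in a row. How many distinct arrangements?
14! / (3! × 2! × 6! × 2! × 1!) = 5045040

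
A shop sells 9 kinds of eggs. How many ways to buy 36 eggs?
C(36+9-1, 9-1) = C(44, 8) = 177232627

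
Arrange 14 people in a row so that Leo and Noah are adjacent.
Treat as block: (14-1)! × 2! = 6227020800 × 2 = 12454041600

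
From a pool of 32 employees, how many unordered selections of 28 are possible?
C(32,28) = 32!/(28!×4!) = 35960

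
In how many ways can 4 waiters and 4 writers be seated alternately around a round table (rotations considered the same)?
Fix one of the waiters: (4-1)! ways for the remaining waiters, × 4! ways for the writers = 6 × 24 = 144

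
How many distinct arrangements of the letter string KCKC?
4! / (2! × 2!) = 6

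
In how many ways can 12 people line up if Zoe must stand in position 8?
Fix one position: (12-1)! = 39916800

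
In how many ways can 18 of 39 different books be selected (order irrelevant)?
C(39,18) = 39!/(18!×21!) = 62359143990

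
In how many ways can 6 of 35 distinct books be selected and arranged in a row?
P(35,6) = 35!/(35-6)! = 1168675200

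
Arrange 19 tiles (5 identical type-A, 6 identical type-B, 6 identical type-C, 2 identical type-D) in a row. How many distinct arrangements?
19! / (5! × 6! × 6! × 2!) = 977728752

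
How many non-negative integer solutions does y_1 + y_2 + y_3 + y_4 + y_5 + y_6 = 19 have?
C(19+6-1, 6-1) = C(24, 5) = 42504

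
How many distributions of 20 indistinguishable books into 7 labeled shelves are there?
C(20+7-1, 7-1) = C(26, 6) = 230230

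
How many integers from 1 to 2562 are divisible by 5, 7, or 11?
⌊2562/5⌋+⌊2562/7⌋+⌊2562/11⌋ - ⌊2562/35⌋-⌊2562/55⌋-⌊2562/77⌋ + ⌊2562/385⌋ = 512+366+232 - 73-46-33 + 6 = 964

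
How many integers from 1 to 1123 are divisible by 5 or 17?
⌊1123/5⌋ + ⌊1123/17⌋ - ⌊1123/85⌋ = 224 + 66 - 13 = 277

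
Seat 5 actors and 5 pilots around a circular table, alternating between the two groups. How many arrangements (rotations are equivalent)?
Fix one of the actors: (5-1)! ways for the remaining actors, × 5! ways for the pilots = 24 × 120 = 2880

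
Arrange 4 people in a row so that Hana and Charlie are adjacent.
Treat as block: (4-1)! × 2! = 6 × 2 = 12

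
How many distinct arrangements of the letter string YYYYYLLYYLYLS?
13! / (8! × 4! × 1!) = 6435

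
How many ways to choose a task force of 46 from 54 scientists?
C(54,46) = 54!/(46!×8!) = 1040465790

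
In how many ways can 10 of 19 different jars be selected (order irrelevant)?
C(19,10) = 19!/(10!×9!) = 92378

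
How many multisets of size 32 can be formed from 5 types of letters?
C(32+5-1, 5-1) = C(36, 4) = 58905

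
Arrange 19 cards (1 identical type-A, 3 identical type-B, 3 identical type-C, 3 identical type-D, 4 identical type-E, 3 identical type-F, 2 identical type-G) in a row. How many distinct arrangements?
19! / (1! × 3! × 3! × 3! × 4! × 3! × 2!) = 1955457504000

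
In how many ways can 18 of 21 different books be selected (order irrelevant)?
C(21,18) = 21!/(18!×3!) = 1330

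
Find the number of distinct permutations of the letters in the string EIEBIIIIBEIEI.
13! / (7! × 4! × 2!) = 25740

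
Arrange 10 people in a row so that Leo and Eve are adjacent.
Treat as block: (10-1)! × 2! = 362880 × 2 = 725760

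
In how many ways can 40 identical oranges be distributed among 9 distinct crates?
C(40+9-1, 9-1) = C(48, 8) = 377348994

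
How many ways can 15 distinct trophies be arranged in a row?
15! = 1307674368000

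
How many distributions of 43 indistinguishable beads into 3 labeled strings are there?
C(43+3-1, 3-1) = C(45, 2) = 990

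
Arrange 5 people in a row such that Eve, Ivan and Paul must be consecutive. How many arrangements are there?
Treat the 3 as one block: (5-3+1)! × 3! = 6 × 6 = 36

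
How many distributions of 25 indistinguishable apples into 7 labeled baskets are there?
C(25+7-1, 7-1) = C(31, 6) = 736281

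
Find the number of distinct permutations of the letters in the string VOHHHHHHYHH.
11! / (1! × 8! × 1! × 1!) = 990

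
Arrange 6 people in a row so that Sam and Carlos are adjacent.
Treat as block: (6-1)! × 2! = 120 × 2 = 240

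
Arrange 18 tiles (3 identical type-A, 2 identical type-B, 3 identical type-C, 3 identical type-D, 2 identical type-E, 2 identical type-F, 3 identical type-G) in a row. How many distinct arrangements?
18! / (3! × 2! × 3! × 3! × 2! × 2! × 3!) = 617512896000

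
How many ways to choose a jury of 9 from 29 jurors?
C(29,9) = 29!/(9!×20!) = 10015005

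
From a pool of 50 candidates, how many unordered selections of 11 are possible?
C(50,11) = 50!/(11!×39!) = 37353738800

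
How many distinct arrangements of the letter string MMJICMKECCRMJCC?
15! / (1! × 5! × 1! × 2! × 1! × 4! × 1!) = 227026800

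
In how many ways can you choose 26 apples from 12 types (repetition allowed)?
C(26+12-1, 12-1) = C(37, 11) = 854992152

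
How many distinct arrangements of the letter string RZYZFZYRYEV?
11! / (3! × 3! × 1! × 1! × 1! × 2!) = 554400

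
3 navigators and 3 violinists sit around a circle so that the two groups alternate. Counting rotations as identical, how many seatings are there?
Fix one of the navigators: (3-1)! ways for the remaining navigators, × 3! ways for the violinists = 2 × 6 = 12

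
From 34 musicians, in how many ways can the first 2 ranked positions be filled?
P(34,2) = 34!/(34-2)! = 1122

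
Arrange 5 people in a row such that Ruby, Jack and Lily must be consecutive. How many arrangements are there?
Treat the 3 as one block: (5-3+1)! × 3! = 6 × 6 = 36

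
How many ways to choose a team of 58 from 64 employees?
C(64,58) = 64!/(58!×6!) = 74974368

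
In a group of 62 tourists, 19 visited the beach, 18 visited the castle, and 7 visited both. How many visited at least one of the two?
|A∪B| = |A| + |B| - |A∩B| = 19 + 18 - 7 = 30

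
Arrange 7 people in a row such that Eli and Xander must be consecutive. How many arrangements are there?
Treat the 2 as one block: (7-2+1)! × 2! = 720 × 2 = 1440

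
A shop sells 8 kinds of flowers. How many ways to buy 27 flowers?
C(27+8-1, 8-1) = C(34, 7) = 5379616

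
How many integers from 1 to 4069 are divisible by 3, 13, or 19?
⌊4069/3⌋+⌊4069/13⌋+⌊4069/19⌋ - ⌊4069/39⌋-⌊4069/57⌋-⌊4069/247⌋ + ⌊4069/741⌋ = 1356+313+214 - 104-71-16 + 5 = 1697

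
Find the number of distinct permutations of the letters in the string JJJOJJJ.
7! / (6! × 1!) = 7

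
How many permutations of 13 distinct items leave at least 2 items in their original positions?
Exactly j fixed points: C(13,j)·!(13-j); sum over j ≥ 2 (derangement numbers via !m = (m-1)·(!(m-1) + !(m-2)): !0..!11 = 1, 0, 1, 2, 9, 44, 265, 1854, 14833, 133496, 1334961, 14684570). Σ_{j=2}^{13} C(13,j)·!(13-j) = C(13,2)·!11 + C(13,3)·!10 + C(13,4)·!9 + C(13,5)·!8 + C(13,6)·!7 + C(13,7)·!6 + C(13,8)·!5 + C(13,9)·!4 + C(13,10)·!3 + C(13,11)·!2 + C(13,12)·!1 + C(13,13)·!0 = 78·14684570 + 286·1334961 + 715·133496 + 1287·14833 + 1716·1854 + 1716·265 + 1287·44 + 715·9 + 286·2 + 78·1 + 13·0 + 1·1 = 1645434935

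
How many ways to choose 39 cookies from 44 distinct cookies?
C(44,39) = 44!/(39!×5!) = 1086008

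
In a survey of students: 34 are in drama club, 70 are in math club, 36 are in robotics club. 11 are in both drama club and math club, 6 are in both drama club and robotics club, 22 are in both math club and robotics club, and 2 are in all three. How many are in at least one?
|A∪B∪C| = 34+70+36-11-6-22+2 = 103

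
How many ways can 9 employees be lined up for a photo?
9! = 362880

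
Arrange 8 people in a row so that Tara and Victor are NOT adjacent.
Total - adjacent = 8! - (8-1)!×2 = 40320 - 10080 = 30240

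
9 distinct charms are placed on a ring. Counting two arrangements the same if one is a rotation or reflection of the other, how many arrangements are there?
(9-1)!/2 = 40320/2 = 20160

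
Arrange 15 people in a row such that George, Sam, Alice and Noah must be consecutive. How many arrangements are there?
Treat the 4 as one block: (15-4+1)! × 4! = 479001600 × 24 = 11496038400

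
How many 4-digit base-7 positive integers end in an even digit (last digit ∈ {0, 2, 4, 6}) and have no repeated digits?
Last∈{0,2,4,6}. Last=0: 120. Last nonzero: 3×5×P(5,2) = 300. Total = 420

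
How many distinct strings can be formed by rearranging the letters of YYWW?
4! / (2! × 2!) = 6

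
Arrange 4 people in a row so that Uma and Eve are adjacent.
Treat as block: (4-1)! × 2! = 6 × 2 = 12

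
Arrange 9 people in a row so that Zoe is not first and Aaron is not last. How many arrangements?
By inclusion-exclusion: 9! - 2×(9-1)! + (9-2)! = 362880 - 80640 + 5040 = 287280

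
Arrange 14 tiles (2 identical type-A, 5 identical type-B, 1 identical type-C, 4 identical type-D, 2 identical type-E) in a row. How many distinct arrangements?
14! / (2! × 5! × 1! × 4! × 2!) = 7567560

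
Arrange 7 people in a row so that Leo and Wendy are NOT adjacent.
Total - adjacent = 7! - (7-1)!×2 = 5040 - 1440 = 3600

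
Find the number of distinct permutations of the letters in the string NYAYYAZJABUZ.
12! / (1! × 1! × 1! × 3! × 2! × 1! × 3!) = 6652800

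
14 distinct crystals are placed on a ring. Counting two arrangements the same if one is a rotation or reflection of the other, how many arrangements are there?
(14-1)!/2 = 6227020800/2 = 3113510400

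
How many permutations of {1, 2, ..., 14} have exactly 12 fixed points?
Choose the 12 fixed points C(14,12) = 91, derange the rest: !2 = Σ_{j=0}^{2} (-1)^j·2!/j! = 2 - 2 + 1 = 1. Product = 91 × 1 = 91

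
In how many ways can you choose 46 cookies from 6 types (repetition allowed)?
C(46+6-1, 6-1) = C(51, 5) = 2349060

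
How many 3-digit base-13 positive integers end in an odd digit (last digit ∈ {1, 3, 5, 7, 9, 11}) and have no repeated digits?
Last∈{1,3,5,7,9,11}. Last=0: 0. Last nonzero: 6×11×P(11,1) = 726. Total = 726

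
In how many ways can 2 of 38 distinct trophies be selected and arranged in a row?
P(38,2) = 38!/(38-2)! = 1406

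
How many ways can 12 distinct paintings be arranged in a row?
12! = 479001600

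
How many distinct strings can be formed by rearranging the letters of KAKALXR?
7! / (2! × 1! × 1! × 1! × 2!) = 1260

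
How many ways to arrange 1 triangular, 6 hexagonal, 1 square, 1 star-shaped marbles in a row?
9! / (1! × 6! × 1! × 1!) = 504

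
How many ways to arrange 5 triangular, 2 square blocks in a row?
7! / (5! × 2!) = 21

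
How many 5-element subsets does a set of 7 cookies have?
C(7,5) = 7!/(5!×2!) = 21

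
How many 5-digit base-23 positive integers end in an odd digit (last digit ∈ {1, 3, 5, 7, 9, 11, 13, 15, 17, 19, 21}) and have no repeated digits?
Last∈{1,3,5,7,9,11,13,15,17,19,21}. Last=0: 0. Last nonzero: 11×21×P(21,3) = 1843380. Total = 1843380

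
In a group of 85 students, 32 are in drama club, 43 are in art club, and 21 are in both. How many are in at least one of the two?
|A∪B| = |A| + |B| - |A∩B| = 32 + 43 - 21 = 54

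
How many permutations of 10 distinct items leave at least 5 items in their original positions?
Exactly j fixed points: C(10,j)·!(10-j); sum over j ≥ 5 (derangement numbers via !m = (m-1)·(!(m-1) + !(m-2)): !0..!5 = 1, 0, 1, 2, 9, 44). Σ_{j=5}^{10} C(10,j)·!(10-j) = C(10,5)·!5 + C(10,6)·!4 + C(10,7)·!3 + C(10,8)·!2 + C(10,9)·!1 + C(10,10)·!0 = 252·44 + 210·9 + 120·2 + 45·1 + 10·0 + 1·1 = 13264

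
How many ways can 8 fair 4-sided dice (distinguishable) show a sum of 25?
Coefficient of x^25 in (x + x² + ... + x^4)^8. By inclusion-exclusion on dice exceeding 4: Σ_j (-1)^j C(8,j)·C(25-1-4j, 7) = C(8,0)·C(24,7) - C(8,1)·C(20,7) + C(8,2)·C(16,7) - C(8,3)·C(12,7) + C(8,4)·C(8,7) = 1·346104 - 8·77520 + 28·11440 - 56·792 + 70·8 = 2472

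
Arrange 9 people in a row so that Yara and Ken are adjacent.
Treat as block: (9-1)! × 2! = 40320 × 2 = 80640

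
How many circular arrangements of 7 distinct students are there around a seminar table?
Circular: fix one position, arrange the rest. (7-1)! = 720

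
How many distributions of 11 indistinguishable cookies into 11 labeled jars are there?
C(11+11-1, 11-1) = C(21, 10) = 352716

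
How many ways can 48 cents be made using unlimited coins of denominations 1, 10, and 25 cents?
Coefficient of x^48 in 1/(1-x^1) · 1/(1-x^10) · 1/(1-x^25). Case on j = number of 25-cent coins (j = 0..1); remainder r = 48 - 25j is made from {1,10} in ⌊r/10⌋+1 ways. r = 48, 23 → 5 + 3 = 8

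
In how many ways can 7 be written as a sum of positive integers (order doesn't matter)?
Pentagonal recurrence p(n) = p(n-1) + p(n-2) - p(n-5) - p(n-7) + p(n-12) + p(n-15) - ... gives p(0..6) = 1, 1, 2, 3, 5, 7, 11. p(7) = p(6) + p(5) - p(2) - p(0) = 11 + 7 - 2 - 1 = 15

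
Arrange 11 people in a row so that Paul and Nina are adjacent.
Treat as block: (11-1)! × 2! = 3628800 × 2 = 7257600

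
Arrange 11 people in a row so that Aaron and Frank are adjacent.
Treat as block: (11-1)! × 2! = 3628800 × 2 = 7257600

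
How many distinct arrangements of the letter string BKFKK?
5! / (1! × 1! × 3!) = 20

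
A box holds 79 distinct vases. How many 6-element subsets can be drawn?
C(79,6) = 79!/(6!×73!) = 277962685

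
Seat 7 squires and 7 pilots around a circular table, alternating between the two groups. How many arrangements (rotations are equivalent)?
Fix one of the squires: (7-1)! ways for the remaining squires, × 7! ways for the pilots = 720 × 5040 = 3628800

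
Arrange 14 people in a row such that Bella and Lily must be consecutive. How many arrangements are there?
Treat the 2 as one block: (14-2+1)! × 2! = 6227020800 × 2 = 12454041600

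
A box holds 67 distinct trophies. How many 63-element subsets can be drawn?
C(67,63) = 67!/(63!×4!) = 766480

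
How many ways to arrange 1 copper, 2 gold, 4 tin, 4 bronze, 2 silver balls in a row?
13! / (1! × 2! × 4! × 4! × 2!) = 2702700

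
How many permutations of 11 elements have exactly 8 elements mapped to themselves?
Choose the 8 fixed points C(11,8) = 165, derange the rest: !3 = Σ_{j=0}^{3} (-1)^j·3!/j! = 6 - 6 + 3 - 1 = 2. Product = 165 × 2 = 330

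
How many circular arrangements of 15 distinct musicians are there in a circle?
Circular: fix one position, arrange the rest. (15-1)! = 87178291200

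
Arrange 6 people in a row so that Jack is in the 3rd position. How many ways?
Fix one position: (6-1)! = 120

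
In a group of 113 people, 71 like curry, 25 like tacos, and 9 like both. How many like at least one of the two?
|A∪B| = |A| + |B| - |A∩B| = 71 + 25 - 9 = 87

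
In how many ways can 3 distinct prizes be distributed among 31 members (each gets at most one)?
P(31,3) = 31!/(31-3)! = 26970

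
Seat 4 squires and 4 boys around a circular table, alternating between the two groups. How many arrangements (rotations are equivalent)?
Fix one of the squires: (4-1)! ways for the remaining squires, × 4! ways for the boys = 6 × 24 = 144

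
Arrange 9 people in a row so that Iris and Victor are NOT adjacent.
Total - adjacent = 9! - (9-1)!×2 = 362880 - 80640 = 282240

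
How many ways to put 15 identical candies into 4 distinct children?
C(15+4-1, 4-1) = C(18, 3) = 816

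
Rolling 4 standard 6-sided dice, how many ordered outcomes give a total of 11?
Coefficient of x^11 in (x + x² + ... + x^6)^4. By inclusion-exclusion on dice exceeding 6: Σ_j (-1)^j C(4,j)·C(11-1-6j, 3) = C(4,0)·C(10,3) - C(4,1)·C(4,3) = 1·120 - 4·4 = 104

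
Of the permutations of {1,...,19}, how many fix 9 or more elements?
Exactly j fixed points: C(19,j)·!(19-j); sum over j ≥ 9 (derangement numbers via !m = (m-1)·(!(m-1) + !(m-2)): !0..!10 = 1, 0, 1, 2, 9, 44, 265, 1854, 14833, 133496, 1334961). Σ_{j=9}^{19} C(19,j)·!(19-j) = C(19,9)·!10 + C(19,10)·!9 + C(19,11)·!8 + C(19,12)·!7 + C(19,13)·!6 + C(19,14)·!5 + C(19,15)·!4 + C(19,16)·!3 + C(19,17)·!2 + C(19,18)·!1 + C(19,19)·!0 = 92378·1334961 + 92378·133496 + 75582·14833 + 50388·1854 + 27132·265 + 11628·44 + 3876·9 + 969·2 + 171·1 + 19·0 + 1·1 = 136875386510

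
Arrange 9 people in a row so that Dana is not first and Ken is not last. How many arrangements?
By inclusion-exclusion: 9! - 2×(9-1)! + (9-2)! = 362880 - 80640 + 5040 = 287280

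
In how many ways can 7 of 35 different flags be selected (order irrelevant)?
C(35,7) = 35!/(7!×28!) = 6724520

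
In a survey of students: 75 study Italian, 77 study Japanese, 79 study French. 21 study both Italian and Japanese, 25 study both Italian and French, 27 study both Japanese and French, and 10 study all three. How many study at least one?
|A∪B∪C| = 75+77+79-21-25-27+10 = 168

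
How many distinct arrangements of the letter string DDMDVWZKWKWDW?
13! / (1! × 1! × 4! × 4! × 2! × 1!) = 5405400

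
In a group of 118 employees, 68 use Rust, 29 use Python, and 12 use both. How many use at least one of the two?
|A∪B| = |A| + |B| - |A∩B| = 68 + 29 - 12 = 85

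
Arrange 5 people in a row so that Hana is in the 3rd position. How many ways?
Fix one position: (5-1)! = 24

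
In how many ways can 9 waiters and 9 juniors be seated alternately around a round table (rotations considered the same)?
Fix one of the waiters: (9-1)! ways for the remaining waiters, × 9! ways for the juniors = 40320 × 362880 = 14631321600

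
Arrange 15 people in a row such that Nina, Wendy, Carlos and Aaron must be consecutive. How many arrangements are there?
Treat the 4 as one block: (15-4+1)! × 4! = 479001600 × 24 = 11496038400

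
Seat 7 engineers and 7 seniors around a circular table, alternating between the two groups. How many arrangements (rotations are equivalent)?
Fix one of the engineers: (7-1)! ways for the remaining engineers, × 7! ways for the seniors = 720 × 5040 = 3628800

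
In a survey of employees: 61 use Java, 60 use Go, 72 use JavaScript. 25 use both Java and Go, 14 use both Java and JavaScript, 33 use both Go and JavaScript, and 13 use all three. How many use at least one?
|A∪B∪C| = 61+60+72-25-14-33+13 = 134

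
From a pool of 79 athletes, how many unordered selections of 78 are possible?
C(79,78) = 79!/(78!×1!) = 79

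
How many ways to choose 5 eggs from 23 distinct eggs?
C(23,5) = 23!/(5!×18!) = 33649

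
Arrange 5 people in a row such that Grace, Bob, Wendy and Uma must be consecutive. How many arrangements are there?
Treat the 4 as one block: (5-4+1)! × 4! = 2 × 24 = 48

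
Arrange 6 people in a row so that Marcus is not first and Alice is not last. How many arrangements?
By inclusion-exclusion: 6! - 2×(6-1)! + (6-2)! = 720 - 240 + 24 = 504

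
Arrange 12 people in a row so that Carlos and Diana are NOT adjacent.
Total - adjacent = 12! - (12-1)!×2 = 479001600 - 79833600 = 399168000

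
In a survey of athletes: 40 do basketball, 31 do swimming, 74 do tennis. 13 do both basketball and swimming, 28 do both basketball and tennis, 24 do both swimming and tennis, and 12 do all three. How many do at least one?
|A∪B∪C| = 40+31+74-13-28-24+12 = 92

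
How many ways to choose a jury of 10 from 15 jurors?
C(15,10) = 15!/(10!×5!) = 3003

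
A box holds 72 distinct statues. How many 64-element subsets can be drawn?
C(72,64) = 72!/(64!×8!) = 11969016345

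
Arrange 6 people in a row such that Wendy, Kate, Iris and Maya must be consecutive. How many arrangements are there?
Treat the 4 as one block: (6-4+1)! × 4! = 6 × 24 = 144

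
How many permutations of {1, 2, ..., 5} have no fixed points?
!5 = Σ_{j=0}^{5} (-1)^j·5!/j! = 120 - 120 + 60 - 20 + 5 - 1 = 44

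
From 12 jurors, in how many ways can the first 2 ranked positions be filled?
P(12,2) = 12!/(12-2)! = 132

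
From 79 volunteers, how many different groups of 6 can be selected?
C(79,6) = 79!/(6!×73!) = 277962685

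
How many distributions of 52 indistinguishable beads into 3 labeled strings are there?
C(52+3-1, 3-1) = C(54, 2) = 1431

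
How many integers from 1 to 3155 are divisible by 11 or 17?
⌊3155/11⌋ + ⌊3155/17⌋ - ⌊3155/187⌋ = 286 + 185 - 16 = 455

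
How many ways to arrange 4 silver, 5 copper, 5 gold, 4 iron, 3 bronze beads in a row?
21! / (4! × 5! × 5! × 4! × 3!) = 1026615189600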